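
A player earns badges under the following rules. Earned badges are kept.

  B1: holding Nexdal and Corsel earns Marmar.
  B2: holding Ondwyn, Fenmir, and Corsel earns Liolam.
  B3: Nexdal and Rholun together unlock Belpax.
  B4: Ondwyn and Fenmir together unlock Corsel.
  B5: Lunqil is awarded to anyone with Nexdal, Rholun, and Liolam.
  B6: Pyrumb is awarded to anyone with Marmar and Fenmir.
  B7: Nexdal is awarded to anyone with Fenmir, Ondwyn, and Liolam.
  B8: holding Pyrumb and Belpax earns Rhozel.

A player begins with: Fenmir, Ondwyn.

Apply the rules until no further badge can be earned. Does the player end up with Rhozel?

Rhozel would need Pyrumb and Belpax (B8), but Belpax is never earned.

No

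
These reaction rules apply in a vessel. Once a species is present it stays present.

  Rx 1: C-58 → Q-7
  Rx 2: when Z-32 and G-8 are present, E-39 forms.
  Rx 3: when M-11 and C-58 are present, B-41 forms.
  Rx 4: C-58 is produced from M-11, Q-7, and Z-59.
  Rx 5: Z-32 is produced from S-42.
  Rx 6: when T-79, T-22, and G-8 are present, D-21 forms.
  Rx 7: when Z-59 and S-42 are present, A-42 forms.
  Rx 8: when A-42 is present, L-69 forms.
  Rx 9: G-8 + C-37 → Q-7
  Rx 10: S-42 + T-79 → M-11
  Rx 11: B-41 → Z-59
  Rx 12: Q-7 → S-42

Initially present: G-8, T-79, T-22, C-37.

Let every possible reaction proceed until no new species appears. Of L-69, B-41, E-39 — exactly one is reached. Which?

E-39

G-8 and C-37 present → Q-7 forms (Rx 9).
Q-7 present → S-42 forms (Rx 12).
S-42 present → Z-32 forms (Rx 5).
Z-32 and G-8 present → E-39 forms (Rx 2).
B-41 would need M-11 and C-58 (Rx 3), but C-58 never forms. L-69 would need A-42 (Rx 8), but A-42 never forms.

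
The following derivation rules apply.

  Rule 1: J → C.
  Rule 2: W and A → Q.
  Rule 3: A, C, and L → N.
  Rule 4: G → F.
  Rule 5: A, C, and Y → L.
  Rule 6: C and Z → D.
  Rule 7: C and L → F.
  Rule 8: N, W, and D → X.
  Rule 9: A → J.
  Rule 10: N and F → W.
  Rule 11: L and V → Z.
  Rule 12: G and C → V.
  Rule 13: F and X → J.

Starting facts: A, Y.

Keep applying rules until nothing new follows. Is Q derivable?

From A, Rule 9 gives J.
From J, Rule 1 gives C.
From A, C, and Y, Rule 5 gives L.
From A, C, and L, Rule 3 gives N.
From C and L, Rule 7 gives F.
From N and F, Rule 10 gives W.
From W and A, Rule 2 gives Q.

Yes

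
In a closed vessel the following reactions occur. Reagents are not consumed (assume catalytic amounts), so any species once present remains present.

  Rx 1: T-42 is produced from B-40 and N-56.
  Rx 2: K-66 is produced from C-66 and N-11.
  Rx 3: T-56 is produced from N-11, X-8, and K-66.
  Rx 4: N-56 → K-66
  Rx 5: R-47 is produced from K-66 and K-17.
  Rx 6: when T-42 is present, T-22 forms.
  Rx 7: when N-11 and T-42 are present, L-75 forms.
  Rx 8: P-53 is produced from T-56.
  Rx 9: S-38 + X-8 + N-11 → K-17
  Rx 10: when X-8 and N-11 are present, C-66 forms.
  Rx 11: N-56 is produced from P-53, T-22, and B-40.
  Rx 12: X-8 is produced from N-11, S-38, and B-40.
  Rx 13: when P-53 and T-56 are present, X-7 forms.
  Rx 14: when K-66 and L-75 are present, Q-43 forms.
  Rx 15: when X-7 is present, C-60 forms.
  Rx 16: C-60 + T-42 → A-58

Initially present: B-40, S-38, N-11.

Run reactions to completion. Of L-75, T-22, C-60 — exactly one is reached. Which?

N-11, S-38, and B-40 present → X-8 forms (Rx 12).
X-8 and N-11 present → C-66 forms (Rx 10).
C-66 and N-11 present → K-66 forms (Rx 2).
N-11, X-8, and K-66 present → T-56 forms (Rx 3).
T-56 present → P-53 forms (Rx 8).
P-53 and T-56 present → X-7 forms (Rx 13).
X-7 present → C-60 forms (Rx 15).
L-75 would need N-11 and T-42 (Rx 7), but T-42 never forms. T-22 would need T-42 (Rx 6), but T-42 never forms.

C-60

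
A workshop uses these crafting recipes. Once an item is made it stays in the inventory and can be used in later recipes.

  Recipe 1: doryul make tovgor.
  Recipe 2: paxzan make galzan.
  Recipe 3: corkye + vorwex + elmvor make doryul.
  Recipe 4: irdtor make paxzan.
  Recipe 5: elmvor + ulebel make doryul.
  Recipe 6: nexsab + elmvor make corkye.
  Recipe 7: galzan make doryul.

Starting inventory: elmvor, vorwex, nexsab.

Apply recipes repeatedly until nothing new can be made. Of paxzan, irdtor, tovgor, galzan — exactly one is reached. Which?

Using Recipe 6, nexsab and elmvor make corkye.
Using Recipe 3, corkye, vorwex, and elmvor make doryul.
Using Recipe 1, doryul makes tovgor.
paxzan would need irdtor (Recipe 4), but irdtor is never obtained. No rule produces irdtor, and it is not given. galzan would need paxzan (Recipe 2), but paxzan is never obtained.

tovgor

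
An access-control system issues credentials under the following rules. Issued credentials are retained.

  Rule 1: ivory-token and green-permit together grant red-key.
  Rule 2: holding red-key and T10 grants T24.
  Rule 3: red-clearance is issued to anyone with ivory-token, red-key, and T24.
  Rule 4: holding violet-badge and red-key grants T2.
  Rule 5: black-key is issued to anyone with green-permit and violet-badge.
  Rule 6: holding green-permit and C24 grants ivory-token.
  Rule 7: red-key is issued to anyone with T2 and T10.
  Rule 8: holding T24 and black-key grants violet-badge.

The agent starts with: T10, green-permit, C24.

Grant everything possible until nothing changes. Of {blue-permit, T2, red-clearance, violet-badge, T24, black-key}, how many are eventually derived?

Holding green-permit and C24 grants ivory-token (Rule 6).
Holding ivory-token and green-permit grants red-key (Rule 1).
Holding red-key and T10 grants T24 (Rule 2).
Holding ivory-token, red-key, and T24 grants red-clearance (Rule 3).
No rule produces blue-permit, and it is not given.
T2 would need violet-badge and red-key (Rule 4), but violet-badge is never granted.
red-clearance: reached.
violet-badge would need T24 and black-key (Rule 8), but black-key is never granted.
T24: reached.
black-key would need green-permit and violet-badge (Rule 5), but violet-badge is never granted.
Reached: red-clearance and T24 — 2 of the 6.

2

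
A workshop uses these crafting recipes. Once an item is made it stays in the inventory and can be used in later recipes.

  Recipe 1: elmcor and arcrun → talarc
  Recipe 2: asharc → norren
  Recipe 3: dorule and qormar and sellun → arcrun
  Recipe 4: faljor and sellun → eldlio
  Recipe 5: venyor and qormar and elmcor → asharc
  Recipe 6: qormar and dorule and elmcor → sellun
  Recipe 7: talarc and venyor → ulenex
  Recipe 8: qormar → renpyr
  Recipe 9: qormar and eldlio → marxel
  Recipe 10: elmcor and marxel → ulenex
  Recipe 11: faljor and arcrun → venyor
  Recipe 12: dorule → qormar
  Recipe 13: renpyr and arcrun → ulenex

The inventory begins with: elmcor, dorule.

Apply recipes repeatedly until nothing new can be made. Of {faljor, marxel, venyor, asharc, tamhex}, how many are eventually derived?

0

No rule produces faljor, and it is not given.
marxel would need qormar and eldlio (Recipe 9), but eldlio is never obtained.
venyor would need faljor and arcrun (Recipe 11), but faljor is never obtained.
asharc would need venyor, qormar, and elmcor (Recipe 5), but venyor is never obtained.
No rule produces tamhex, and it is not given.
None of the 5 are reached.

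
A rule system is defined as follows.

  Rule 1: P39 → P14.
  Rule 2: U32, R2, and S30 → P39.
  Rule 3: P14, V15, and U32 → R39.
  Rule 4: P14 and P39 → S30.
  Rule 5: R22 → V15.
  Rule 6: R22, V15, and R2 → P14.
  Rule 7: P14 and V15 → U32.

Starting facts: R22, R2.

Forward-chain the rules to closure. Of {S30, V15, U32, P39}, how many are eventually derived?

2

R22 holds, so V15 follows (Rule 5).
From R22, V15, and R2, Rule 6 gives P14.
From P14 and V15, Rule 7 gives U32.
S30 would need P14 and P39 (Rule 4), but P39 is never established.
V15: reached.
U32: reached.
P39 would need U32, R2, and S30 (Rule 2), but S30 is never established.
Reached: V15 and U32 — 2 of the 4.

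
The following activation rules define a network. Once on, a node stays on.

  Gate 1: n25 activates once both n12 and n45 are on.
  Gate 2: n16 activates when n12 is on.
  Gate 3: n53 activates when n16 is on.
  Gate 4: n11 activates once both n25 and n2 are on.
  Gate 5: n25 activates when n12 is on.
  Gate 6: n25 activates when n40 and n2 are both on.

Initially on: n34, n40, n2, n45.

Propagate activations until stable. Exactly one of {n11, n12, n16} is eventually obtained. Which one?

n11

Gate 6: n40 and n2 on → n25 on.
n25 and n2 are on, so n11 activates (Gate 4).
n16 would need n12 (Gate 2), but n12 never turns on. No rule produces n12, and it is not given.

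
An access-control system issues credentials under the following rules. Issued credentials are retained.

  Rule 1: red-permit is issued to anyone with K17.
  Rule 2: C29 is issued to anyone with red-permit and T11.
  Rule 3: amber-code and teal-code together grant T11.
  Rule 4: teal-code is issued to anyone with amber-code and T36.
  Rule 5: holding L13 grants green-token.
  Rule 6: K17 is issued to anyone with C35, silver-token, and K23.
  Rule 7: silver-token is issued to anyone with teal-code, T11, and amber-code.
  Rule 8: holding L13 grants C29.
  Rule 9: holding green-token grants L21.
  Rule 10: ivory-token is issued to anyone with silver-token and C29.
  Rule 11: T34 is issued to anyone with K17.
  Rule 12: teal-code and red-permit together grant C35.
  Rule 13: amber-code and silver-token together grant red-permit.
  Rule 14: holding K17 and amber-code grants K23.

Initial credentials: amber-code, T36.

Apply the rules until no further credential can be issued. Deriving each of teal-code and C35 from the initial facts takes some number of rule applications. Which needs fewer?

teal-code: Holding amber-code and T36 grants teal-code (Rule 4). [1 rule application]
C35: Holding amber-code and T36 grants teal-code (Rule 4). Holding amber-code and teal-code grants T11 (Rule 3). Holding teal-code, T11, and amber-code grants silver-token (Rule 7). Holding amber-code and silver-token grants red-permit (Rule 13). Holding teal-code and red-permit grants C35 (Rule 12). [5 rule applications]
teal-code needs fewer.

teal-code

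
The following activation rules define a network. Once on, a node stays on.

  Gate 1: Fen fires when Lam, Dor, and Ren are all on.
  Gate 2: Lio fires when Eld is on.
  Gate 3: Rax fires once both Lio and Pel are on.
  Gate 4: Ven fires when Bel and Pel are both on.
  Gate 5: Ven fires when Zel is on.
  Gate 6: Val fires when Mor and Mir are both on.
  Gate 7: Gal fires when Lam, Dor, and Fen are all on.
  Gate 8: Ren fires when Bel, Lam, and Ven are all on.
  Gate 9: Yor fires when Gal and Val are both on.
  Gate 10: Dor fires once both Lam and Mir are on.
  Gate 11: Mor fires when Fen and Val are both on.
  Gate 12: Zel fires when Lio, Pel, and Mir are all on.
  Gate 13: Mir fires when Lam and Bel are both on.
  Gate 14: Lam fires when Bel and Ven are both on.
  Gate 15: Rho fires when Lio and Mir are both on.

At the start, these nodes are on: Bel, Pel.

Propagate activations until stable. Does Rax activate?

Rax would need Lio and Pel (Gate 3), but Lio never turns on.

No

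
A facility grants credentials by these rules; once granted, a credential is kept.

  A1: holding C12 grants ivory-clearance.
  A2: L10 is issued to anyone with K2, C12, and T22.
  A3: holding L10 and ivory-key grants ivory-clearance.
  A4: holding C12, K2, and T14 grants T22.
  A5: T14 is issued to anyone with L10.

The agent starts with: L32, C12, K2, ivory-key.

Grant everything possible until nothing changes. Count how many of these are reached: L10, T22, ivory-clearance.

1

Holding C12 grants ivory-clearance (A1).
L10 would need K2, C12, and T22 (A2), but T22 is never granted.
T22 would need C12, K2, and T14 (A4), but T14 is never granted.
ivory-clearance: reached.
Reached: ivory-clearance — 1 of the 3.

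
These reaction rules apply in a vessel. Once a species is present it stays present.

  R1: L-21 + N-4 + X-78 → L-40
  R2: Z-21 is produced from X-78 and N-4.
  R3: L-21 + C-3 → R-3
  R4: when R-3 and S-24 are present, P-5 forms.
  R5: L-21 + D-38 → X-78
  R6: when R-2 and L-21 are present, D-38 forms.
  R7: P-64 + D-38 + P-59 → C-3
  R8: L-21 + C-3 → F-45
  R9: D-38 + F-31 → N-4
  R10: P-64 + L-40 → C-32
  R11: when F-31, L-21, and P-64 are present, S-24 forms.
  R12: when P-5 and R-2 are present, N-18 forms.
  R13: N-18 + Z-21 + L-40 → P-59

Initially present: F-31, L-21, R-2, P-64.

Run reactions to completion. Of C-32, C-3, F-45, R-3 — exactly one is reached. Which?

C-32

R-2 and L-21 present → D-38 forms (R6).
L-21 and D-38 present → X-78 forms (R5).
D-38 and F-31 present → N-4 forms (R9).
L-21, N-4, and X-78 present → L-40 forms (R1).
P-64 and L-40 present → C-32 forms (R10).
C-3 would need P-64, D-38, and P-59 (R7), but P-59 never forms. R-3 would need L-21 and C-3 (R3), but C-3 never forms. F-45 would need L-21 and C-3 (R8), but C-3 never forms.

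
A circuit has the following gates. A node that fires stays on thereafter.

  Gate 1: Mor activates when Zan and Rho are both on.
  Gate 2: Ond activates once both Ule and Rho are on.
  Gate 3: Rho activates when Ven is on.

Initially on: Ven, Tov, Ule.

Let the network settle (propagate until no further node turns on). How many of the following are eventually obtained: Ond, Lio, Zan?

Gate 3: Ven on → Rho on.
Gate 2: Ule and Rho on → Ond on.
Ond: reached.
No rule produces Lio, and it is not given.
No rule produces Zan, and it is not given.
Reached: Ond — 1 of the 3.

1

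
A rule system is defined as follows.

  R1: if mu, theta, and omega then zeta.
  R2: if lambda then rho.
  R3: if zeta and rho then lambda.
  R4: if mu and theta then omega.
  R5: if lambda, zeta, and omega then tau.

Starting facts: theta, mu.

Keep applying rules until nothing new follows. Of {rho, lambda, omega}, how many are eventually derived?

1

From mu and theta, R4 gives omega.
rho would need lambda (R2), but lambda is never established.
lambda would need zeta and rho (R3), but rho is never established.
omega: reached.
Reached: omega — 1 of the 3.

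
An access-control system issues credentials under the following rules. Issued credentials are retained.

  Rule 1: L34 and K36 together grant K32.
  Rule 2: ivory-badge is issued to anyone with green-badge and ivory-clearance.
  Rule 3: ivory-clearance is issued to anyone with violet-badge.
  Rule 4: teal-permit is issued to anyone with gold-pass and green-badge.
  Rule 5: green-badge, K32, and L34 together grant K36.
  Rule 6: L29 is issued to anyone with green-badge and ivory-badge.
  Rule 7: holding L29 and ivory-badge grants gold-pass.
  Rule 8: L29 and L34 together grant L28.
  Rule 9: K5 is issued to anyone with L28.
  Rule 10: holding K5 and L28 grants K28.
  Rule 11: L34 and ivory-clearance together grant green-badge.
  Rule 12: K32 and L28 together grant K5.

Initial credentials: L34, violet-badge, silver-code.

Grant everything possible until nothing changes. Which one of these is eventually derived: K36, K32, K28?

K28

Holding violet-badge grants ivory-clearance (Rule 3).
Holding L34 and ivory-clearance grants green-badge (Rule 11).
Holding green-badge and ivory-clearance grants ivory-badge (Rule 2).
Holding green-badge and ivory-badge grants L29 (Rule 6).
Holding L29 and L34 grants L28 (Rule 8).
Holding L28 grants K5 (Rule 9).
Holding K5 and L28 grants K28 (Rule 10).
K32 would need L34 and K36 (Rule 1), but K36 is never granted. K36 would need green-badge, K32, and L34 (Rule 5), but K32 is never granted.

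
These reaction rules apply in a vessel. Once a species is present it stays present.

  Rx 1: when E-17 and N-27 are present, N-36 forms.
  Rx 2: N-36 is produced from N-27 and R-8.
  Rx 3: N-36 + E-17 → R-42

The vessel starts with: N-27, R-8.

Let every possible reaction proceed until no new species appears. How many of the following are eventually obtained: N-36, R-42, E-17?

1

N-27 and R-8 present → N-36 forms (Rx 2).
N-36: reached.
R-42 would need N-36 and E-17 (Rx 3), but E-17 never forms.
No rule produces E-17, and it is not given.
Reached: N-36 — 1 of the 3.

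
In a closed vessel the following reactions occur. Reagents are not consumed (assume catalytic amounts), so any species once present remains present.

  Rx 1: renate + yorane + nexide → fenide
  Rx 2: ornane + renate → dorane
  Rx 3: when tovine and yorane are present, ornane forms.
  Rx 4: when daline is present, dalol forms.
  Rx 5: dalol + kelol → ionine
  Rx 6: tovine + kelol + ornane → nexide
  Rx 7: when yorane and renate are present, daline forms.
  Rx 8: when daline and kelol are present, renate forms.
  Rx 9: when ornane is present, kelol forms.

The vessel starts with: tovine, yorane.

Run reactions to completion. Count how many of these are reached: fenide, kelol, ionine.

1

tovine and yorane present → ornane forms (Rx 3).
ornane present → kelol forms (Rx 9).
fenide would need renate, yorane, and nexide (Rx 1), but renate never forms.
kelol: reached.
ionine would need dalol and kelol (Rx 5), but dalol never forms.
Reached: kelol — 1 of the 3.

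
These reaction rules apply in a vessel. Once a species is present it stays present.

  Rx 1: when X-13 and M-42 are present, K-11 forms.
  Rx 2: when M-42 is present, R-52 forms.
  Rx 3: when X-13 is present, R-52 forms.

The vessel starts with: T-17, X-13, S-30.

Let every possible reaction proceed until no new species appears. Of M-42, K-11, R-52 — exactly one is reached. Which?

R-52

X-13 present → R-52 forms (Rx 3).
K-11 would need X-13 and M-42 (Rx 1), but M-42 never forms. No rule produces M-42, and it is not given.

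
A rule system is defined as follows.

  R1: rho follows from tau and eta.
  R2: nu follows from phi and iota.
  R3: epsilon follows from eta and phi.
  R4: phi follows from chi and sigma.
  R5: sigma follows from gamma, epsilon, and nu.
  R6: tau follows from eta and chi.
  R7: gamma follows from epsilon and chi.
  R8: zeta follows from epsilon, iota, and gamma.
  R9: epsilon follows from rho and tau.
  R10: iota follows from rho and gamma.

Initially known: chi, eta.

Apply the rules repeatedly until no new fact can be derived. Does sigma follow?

No

sigma would need gamma, epsilon, and nu (R5), but nu is never established.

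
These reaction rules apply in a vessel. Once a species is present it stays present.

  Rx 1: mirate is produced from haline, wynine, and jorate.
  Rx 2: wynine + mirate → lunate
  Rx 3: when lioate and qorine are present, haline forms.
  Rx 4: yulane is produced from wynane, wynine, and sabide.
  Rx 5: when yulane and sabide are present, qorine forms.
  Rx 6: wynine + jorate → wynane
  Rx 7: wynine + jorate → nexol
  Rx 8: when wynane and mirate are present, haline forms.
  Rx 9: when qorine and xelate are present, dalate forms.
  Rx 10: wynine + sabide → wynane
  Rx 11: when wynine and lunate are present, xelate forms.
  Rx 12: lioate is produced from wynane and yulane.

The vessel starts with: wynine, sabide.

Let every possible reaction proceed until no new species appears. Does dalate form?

dalate would need qorine and xelate (Rx 9), but xelate never forms.

No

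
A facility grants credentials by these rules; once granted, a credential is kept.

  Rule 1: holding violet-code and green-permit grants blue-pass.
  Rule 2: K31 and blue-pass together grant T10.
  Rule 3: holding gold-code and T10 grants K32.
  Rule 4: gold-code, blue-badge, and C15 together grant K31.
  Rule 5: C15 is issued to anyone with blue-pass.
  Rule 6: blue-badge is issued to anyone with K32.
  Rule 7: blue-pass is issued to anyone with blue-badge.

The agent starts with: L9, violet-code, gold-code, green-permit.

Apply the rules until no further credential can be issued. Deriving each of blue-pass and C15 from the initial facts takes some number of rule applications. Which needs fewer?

blue-pass: Holding violet-code and green-permit grants blue-pass (Rule 1). [1 rule application]
C15: Holding violet-code and green-permit grants blue-pass (Rule 1). Holding blue-pass grants C15 (Rule 5). [2 rule applications]
blue-pass needs fewer.

blue-pass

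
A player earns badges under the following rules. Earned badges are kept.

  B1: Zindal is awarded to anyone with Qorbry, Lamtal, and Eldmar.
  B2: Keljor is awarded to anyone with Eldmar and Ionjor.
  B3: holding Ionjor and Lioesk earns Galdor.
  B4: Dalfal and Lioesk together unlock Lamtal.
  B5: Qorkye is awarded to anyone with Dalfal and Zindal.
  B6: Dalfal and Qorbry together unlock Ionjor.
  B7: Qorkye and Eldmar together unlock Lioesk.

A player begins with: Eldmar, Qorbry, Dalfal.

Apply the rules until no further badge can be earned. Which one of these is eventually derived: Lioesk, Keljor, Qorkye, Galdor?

With Dalfal and Qorbry, Ionjor is earned (B6).
With Eldmar and Ionjor, Keljor is earned (B2).
Lioesk would need Qorkye and Eldmar (B7), but Qorkye is never earned. Qorkye would need Dalfal and Zindal (B5), but Zindal is never earned. Galdor would need Ionjor and Lioesk (B3), but Lioesk is never earned.

Keljor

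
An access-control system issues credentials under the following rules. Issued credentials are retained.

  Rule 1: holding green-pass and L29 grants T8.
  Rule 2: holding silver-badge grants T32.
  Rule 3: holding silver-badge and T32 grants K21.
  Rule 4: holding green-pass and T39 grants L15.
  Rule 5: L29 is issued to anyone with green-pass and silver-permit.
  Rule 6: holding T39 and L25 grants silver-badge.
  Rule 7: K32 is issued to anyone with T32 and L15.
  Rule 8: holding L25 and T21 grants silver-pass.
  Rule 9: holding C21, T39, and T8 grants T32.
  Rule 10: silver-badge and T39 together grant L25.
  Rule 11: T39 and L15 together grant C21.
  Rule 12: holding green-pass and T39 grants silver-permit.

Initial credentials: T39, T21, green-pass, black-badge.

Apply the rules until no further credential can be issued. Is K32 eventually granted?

Holding green-pass and T39 grants silver-permit (Rule 12).
Holding green-pass and T39 grants L15 (Rule 4).
Holding green-pass and silver-permit grants L29 (Rule 5).
Holding T39 and L15 grants C21 (Rule 11).
Holding green-pass and L29 grants T8 (Rule 1).
Holding C21, T39, and T8 grants T32 (Rule 9).
Holding T32 and L15 grants K32 (Rule 7).

Yes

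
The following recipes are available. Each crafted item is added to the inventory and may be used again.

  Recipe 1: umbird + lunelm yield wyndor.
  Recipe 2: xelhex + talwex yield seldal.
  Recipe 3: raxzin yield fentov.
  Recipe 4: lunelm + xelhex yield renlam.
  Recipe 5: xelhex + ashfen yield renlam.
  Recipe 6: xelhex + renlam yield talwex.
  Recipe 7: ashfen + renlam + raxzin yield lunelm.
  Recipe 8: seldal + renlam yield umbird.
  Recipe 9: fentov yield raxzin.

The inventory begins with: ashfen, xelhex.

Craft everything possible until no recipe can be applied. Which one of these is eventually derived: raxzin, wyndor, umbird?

umbird

xelhex + ashfen → renlam (Recipe 5).
xelhex + renlam → talwex (Recipe 6).
xelhex + talwex → seldal (Recipe 2).
Using Recipe 8, seldal and renlam make umbird.
wyndor would need umbird and lunelm (Recipe 1), but lunelm is never obtained. raxzin would need fentov (Recipe 9), but fentov is never obtained.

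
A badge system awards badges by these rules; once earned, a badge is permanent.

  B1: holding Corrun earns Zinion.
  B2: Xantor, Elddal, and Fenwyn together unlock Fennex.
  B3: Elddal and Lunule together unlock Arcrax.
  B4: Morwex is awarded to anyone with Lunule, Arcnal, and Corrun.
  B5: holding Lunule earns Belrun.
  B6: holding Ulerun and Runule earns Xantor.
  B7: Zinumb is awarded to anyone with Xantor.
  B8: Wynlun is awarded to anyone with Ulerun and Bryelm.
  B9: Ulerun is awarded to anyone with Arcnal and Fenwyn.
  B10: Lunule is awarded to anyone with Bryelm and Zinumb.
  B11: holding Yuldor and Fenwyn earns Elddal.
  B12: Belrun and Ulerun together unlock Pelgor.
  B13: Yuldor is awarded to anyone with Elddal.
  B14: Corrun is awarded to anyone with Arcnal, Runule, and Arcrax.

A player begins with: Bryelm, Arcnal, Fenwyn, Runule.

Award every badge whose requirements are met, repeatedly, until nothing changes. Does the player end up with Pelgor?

Yes

With Arcnal and Fenwyn, Ulerun is earned (B9).
With Ulerun and Runule, Xantor is earned (B6).
With Xantor, Zinumb is earned (B7).
With Bryelm and Zinumb, Lunule is earned (B10).
With Lunule, Belrun is earned (B5).
With Belrun and Ulerun, Pelgor is earned (B12).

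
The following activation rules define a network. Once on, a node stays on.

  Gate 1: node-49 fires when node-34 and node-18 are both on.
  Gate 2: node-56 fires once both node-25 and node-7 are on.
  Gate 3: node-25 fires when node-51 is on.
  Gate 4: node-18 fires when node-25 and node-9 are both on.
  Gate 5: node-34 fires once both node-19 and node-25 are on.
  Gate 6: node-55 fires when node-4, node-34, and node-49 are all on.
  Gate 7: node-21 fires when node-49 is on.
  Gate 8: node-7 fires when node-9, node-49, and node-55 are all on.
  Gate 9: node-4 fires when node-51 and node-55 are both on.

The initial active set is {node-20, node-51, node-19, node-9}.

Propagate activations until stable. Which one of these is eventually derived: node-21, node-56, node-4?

node-21

Gate 3: node-51 on → node-25 on.
node-19 and node-25 are on, so node-34 fires (Gate 5).
node-25 and node-9 are on, so node-18 fires (Gate 4).
node-34 and node-18 are on, so node-49 fires (Gate 1).
Gate 7: node-49 on → node-21 on.
node-4 would need node-51 and node-55 (Gate 9), but node-55 never turns on. node-56 would need node-25 and node-7 (Gate 2), but node-7 never turns on.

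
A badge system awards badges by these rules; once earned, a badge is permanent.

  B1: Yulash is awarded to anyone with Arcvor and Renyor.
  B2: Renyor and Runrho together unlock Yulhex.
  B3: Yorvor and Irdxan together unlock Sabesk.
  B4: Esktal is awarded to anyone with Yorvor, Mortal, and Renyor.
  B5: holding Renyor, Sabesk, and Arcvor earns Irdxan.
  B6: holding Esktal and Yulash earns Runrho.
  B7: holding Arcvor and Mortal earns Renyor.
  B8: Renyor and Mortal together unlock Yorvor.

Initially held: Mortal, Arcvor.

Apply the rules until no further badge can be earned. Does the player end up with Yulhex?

Yes

With Arcvor and Mortal, Renyor is earned (B7).
With Renyor and Mortal, Yorvor is earned (B8).
With Arcvor and Renyor, Yulash is earned (B1).
With Yorvor, Mortal, and Renyor, Esktal is earned (B4).
With Esktal and Yulash, Runrho is earned (B6).
With Renyor and Runrho, Yulhex is earned (B2).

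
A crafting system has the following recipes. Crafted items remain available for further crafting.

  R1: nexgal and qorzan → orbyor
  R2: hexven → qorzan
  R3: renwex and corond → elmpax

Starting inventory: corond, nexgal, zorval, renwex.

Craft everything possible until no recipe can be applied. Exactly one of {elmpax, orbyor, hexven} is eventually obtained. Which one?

elmpax

renwex and corond → elmpax (R3).
No rule produces hexven, and it is not given. orbyor would need nexgal and qorzan (R1), but qorzan is never obtained.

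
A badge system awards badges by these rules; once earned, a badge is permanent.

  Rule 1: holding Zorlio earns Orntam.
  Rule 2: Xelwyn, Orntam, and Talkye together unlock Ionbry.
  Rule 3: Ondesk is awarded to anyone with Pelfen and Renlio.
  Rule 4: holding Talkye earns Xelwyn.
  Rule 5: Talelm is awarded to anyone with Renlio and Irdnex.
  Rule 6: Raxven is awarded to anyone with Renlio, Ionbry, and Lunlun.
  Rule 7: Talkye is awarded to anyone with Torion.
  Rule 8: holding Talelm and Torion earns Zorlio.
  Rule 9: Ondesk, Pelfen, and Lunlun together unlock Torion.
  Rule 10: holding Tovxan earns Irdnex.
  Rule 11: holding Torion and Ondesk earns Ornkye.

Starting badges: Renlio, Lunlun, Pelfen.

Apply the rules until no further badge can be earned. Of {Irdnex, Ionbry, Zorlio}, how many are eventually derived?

Irdnex would need Tovxan (Rule 10), but Tovxan is never earned.
Ionbry would need Xelwyn, Orntam, and Talkye (Rule 2), but Orntam is never earned.
Zorlio would need Talelm and Torion (Rule 8), but Talelm is never earned.
None of the 3 are reached.

0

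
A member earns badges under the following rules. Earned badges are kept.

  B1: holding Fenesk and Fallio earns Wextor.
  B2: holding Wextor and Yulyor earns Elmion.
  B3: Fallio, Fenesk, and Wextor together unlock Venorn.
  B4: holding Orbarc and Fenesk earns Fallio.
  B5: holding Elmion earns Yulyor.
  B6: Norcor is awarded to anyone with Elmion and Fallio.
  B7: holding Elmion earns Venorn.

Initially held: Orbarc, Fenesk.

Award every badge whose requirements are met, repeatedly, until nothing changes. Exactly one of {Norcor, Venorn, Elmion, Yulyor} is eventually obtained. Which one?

With Orbarc and Fenesk, Fallio is earned (B4).
With Fenesk and Fallio, Wextor is earned (B1).
With Fallio, Fenesk, and Wextor, Venorn is earned (B3).
Norcor would need Elmion and Fallio (B6), but Elmion is never earned. Yulyor would need Elmion (B5), but Elmion is never earned. Elmion would need Wextor and Yulyor (B2), but Yulyor is never earned.

Venorn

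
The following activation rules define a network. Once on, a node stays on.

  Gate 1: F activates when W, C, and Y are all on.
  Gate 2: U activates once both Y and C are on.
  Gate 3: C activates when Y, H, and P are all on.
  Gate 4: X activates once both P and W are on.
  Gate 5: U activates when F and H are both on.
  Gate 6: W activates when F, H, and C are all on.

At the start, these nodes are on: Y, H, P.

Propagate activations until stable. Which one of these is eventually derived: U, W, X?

Y, H, and P are on, so C activates (Gate 3).
Gate 2: Y and C on → U on.
W would need F, H, and C (Gate 6), but F never turns on. X would need P and W (Gate 4), but W never turns on.

U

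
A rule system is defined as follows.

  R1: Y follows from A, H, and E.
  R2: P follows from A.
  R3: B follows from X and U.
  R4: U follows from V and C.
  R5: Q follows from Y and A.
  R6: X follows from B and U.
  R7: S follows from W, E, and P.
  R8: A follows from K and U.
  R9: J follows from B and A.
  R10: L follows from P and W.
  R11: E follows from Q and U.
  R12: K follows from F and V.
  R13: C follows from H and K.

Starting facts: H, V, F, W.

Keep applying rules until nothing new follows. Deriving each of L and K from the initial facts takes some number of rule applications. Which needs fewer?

K: F and V hold, so K follows (R12). [1 rule application]
L: F and V hold, so K follows (R12). H and K hold, so C follows (R13). From V and C, R4 gives U. From K and U, R8 gives A. From A, R2 gives P. From P and W, R10 gives L. [6 rule applications]
K needs fewer.

K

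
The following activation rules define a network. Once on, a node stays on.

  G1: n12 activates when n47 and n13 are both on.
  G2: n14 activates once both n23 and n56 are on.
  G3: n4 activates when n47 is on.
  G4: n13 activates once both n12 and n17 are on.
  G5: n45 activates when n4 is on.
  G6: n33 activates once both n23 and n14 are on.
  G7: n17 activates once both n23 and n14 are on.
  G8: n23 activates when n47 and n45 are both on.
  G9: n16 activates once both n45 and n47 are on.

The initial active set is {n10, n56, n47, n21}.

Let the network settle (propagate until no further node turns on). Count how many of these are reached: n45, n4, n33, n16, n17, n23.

G3: n47 on → n4 on.
G5: n4 on → n45 on.
G8: n47 and n45 on → n23 on.
n45 and n47 are on, so n16 activates (G9).
G2: n23 and n56 on → n14 on.
G7: n23 and n14 on → n17 on.
n23 and n14 are on, so n33 activates (G6).
n45: reached.
n4: reached.
n33: reached.
n16: reached.
n17: reached.
n23: reached.
All 6 are reached.

6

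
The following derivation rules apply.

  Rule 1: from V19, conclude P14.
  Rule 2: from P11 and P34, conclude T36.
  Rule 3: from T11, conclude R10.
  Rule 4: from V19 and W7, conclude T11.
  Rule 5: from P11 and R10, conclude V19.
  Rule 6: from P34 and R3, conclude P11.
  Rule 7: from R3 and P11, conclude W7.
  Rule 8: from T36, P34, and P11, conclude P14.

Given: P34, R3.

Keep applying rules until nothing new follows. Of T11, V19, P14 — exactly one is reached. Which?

P14

From P34 and R3, Rule 6 gives P11.
P11 and P34 hold, so T36 follows (Rule 2).
From T36, P34, and P11, Rule 8 gives P14.
T11 would need V19 and W7 (Rule 4), but V19 is never established. V19 would need P11 and R10 (Rule 5), but R10 is never established.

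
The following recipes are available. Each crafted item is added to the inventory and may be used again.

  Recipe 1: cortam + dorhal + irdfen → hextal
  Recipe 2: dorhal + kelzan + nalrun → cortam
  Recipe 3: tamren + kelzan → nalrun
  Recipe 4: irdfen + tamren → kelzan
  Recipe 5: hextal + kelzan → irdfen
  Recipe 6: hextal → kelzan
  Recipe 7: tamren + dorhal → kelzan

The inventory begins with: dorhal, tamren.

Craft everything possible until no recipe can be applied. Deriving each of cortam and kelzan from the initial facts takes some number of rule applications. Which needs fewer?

kelzan: tamren + dorhal → kelzan (Recipe 7). [1 rule application]
cortam: tamren + dorhal → kelzan (Recipe 7). tamren + kelzan → nalrun (Recipe 3). dorhal + kelzan + nalrun → cortam (Recipe 2). [3 rule applications]
kelzan needs fewer.

kelzan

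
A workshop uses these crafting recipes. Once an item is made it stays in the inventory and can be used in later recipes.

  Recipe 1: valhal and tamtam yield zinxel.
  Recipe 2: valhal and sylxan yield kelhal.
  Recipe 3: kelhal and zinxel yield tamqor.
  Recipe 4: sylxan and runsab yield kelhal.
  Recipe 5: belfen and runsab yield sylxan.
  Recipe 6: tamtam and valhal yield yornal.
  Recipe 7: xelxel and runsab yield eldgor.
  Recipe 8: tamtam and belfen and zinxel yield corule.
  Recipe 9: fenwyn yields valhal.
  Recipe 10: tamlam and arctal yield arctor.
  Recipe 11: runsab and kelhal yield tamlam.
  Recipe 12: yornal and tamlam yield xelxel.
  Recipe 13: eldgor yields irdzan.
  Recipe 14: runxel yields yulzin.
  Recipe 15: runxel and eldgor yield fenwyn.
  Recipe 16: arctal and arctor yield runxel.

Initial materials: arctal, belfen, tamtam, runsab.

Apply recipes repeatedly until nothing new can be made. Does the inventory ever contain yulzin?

Using Recipe 5, belfen and runsab make sylxan.
sylxan and runsab → kelhal (Recipe 4).
Using Recipe 11, runsab and kelhal make tamlam.
Using Recipe 10, tamlam and arctal make arctor.
Using Recipe 16, arctal and arctor make runxel.
runxel → yulzin (Recipe 14).

Yes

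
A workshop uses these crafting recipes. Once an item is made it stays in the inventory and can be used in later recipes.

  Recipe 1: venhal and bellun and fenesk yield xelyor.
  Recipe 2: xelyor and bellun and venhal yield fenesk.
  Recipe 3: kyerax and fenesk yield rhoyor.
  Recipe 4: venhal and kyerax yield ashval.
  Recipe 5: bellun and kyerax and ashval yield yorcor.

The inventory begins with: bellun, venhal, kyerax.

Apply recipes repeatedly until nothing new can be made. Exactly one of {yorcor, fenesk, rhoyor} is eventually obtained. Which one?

yorcor

Using Recipe 4, venhal and kyerax make ashval.
Using Recipe 5, bellun, kyerax, and ashval make yorcor.
fenesk would need xelyor, bellun, and venhal (Recipe 2), but xelyor is never obtained. rhoyor would need kyerax and fenesk (Recipe 3), but fenesk is never obtained.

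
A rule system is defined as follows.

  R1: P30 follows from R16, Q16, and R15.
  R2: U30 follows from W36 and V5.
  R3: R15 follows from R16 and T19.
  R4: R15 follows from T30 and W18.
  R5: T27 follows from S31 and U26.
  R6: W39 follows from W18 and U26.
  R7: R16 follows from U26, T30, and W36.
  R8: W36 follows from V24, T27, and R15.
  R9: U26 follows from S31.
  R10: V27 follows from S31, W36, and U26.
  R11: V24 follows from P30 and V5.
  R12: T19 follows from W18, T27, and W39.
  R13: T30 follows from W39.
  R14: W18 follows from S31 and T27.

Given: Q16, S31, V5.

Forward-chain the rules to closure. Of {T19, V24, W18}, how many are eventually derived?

S31 holds, so U26 follows (R9).
S31 and U26 hold, so T27 follows (R5).
S31 and T27 hold, so W18 follows (R14).
W18 and U26 hold, so W39 follows (R6).
W18, T27, and W39 hold, so T19 follows (R12).
T19: reached.
V24 would need P30 and V5 (R11), but P30 is never established.
W18: reached.
Reached: T19 and W18 — 2 of the 3.

2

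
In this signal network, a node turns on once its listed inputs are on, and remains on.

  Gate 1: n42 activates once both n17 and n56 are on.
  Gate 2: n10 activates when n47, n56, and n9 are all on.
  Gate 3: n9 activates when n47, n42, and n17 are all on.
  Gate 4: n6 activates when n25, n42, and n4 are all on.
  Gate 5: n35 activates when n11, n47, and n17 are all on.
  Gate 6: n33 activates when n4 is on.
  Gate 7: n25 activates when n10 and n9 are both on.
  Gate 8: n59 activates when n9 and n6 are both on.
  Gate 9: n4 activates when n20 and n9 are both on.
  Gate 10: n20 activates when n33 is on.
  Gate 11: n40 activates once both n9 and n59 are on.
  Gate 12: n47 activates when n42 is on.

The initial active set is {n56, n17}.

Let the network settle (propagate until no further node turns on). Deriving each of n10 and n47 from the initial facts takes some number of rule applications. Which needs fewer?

n47: Gate 1: n17 and n56 on → n42 on. n42 is on, so n47 activates (Gate 12). [2 rule applications]
n10: n17 and n56 are on, so n42 activates (Gate 1). Gate 12: n42 on → n47 on. n47, n42, and n17 are on, so n9 activates (Gate 3). n47, n56, and n9 are on, so n10 activates (Gate 2). [4 rule applications]
n47 needs fewer.

n47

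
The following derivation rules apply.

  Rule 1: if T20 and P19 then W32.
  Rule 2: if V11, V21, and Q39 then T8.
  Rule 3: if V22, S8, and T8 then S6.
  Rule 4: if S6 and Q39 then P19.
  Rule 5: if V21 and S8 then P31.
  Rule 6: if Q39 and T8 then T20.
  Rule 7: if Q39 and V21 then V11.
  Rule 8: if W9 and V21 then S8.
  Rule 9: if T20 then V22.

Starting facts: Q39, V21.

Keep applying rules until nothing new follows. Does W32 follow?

No

W32 would need T20 and P19 (Rule 1), but P19 is never established.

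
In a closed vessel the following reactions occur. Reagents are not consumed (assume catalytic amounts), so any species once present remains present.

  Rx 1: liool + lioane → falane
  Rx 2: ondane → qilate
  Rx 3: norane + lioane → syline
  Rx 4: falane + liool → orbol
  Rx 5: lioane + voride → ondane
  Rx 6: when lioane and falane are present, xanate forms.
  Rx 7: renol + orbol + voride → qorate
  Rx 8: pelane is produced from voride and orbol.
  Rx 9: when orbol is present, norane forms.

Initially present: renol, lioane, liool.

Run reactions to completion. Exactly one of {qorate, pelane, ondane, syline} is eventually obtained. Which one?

syline

liool and lioane present → falane forms (Rx 1).
falane and liool present → orbol forms (Rx 4).
orbol present → norane forms (Rx 9).
norane and lioane present → syline forms (Rx 3).
qorate would need renol, orbol, and voride (Rx 7), but voride never forms. ondane would need lioane and voride (Rx 5), but voride never forms. pelane would need voride and orbol (Rx 8), but voride never forms.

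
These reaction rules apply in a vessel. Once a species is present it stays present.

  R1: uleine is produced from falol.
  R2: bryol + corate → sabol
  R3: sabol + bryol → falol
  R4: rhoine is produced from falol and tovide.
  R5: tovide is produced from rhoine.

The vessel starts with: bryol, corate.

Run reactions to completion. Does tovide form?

No

tovide would need rhoine (R5), but rhoine never forms.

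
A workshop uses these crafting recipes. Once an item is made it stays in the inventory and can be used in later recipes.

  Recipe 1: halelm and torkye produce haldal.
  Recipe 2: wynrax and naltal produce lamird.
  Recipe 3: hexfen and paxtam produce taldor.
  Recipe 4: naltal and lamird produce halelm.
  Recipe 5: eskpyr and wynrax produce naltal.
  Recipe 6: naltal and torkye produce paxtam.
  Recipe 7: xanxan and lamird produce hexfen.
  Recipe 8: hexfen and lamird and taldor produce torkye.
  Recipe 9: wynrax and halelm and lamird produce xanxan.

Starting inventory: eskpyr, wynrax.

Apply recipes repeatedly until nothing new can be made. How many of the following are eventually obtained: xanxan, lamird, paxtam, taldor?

2

eskpyr and wynrax → naltal (Recipe 5).
wynrax and naltal → lamird (Recipe 2).
Using Recipe 4, naltal and lamird make halelm.
Using Recipe 9, wynrax, halelm, and lamird make xanxan.
xanxan: reached.
lamird: reached.
paxtam would need naltal and torkye (Recipe 6), but torkye is never obtained.
taldor would need hexfen and paxtam (Recipe 3), but paxtam is never obtained.
Reached: xanxan and lamird — 2 of the 4.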